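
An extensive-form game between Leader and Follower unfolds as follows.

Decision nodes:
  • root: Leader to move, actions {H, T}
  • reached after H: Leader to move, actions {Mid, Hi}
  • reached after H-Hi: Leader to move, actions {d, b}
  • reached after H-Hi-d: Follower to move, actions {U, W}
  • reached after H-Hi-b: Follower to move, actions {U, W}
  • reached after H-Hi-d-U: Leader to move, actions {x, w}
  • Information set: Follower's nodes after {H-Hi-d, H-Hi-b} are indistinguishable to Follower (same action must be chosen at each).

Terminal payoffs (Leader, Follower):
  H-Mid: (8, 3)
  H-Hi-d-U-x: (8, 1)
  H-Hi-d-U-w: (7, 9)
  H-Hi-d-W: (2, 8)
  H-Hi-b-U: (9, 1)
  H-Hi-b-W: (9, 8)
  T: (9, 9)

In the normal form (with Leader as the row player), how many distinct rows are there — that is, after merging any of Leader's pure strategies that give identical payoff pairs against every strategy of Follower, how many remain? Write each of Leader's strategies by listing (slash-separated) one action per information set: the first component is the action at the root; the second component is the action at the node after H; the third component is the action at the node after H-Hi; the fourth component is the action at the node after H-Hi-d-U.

5

Leader has 16 pure strategies: H/Mid/d/x, H/Mid/d/w, H/Mid/b/x, H/Mid/b/w, H/Hi/d/x, H/Hi/d/w, H/Hi/b/x, H/Hi/b/w, T/Mid/d/x, T/Mid/d/w, T/Mid/b/x, T/Mid/b/w, T/Hi/d/x, T/Hi/d/w, T/Hi/b/x, T/Hi/b/w. Columns: U, W.
{H/Mid/d/x, H/Mid/d/w, H/Mid/b/x, H/Mid/b/w} → row (8,3) (8,3)
{H/Hi/d/x} → row (8,1) (2,8)
{H/Hi/d/w} → row (7,9) (2,8)
{H/Hi/b/x, H/Hi/b/w} → row (9,1) (9,8)
{T/Mid/d/x, T/Mid/d/w, T/Mid/b/x, T/Mid/b/w, T/Hi/d/x, T/Hi/d/w, T/Hi/b/x, T/Hi/b/w} → row (9,9) (9,9)
That's 5 distinct rows out of 16 strategies.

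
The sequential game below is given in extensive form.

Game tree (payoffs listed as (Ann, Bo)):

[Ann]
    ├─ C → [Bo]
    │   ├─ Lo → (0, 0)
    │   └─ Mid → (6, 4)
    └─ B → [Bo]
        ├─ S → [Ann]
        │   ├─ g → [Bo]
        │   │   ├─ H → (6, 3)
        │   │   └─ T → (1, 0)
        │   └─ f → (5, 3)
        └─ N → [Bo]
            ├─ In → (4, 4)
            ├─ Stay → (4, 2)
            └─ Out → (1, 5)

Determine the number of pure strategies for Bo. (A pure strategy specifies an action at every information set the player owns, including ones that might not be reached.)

Bo owns the node after C with actions {Lo, Mid} — two choices.
Bo owns the node after B with actions {S, N} — two choices.
Bo owns the node after B-N with actions {In, Stay, Out} — three choices.
Bo owns the node after B-S-g with actions {H, T} — two choices.
A pure strategy fixes one action at each information set independently, so the count is the product 2 × 2 × 3 × 2 = 24.

24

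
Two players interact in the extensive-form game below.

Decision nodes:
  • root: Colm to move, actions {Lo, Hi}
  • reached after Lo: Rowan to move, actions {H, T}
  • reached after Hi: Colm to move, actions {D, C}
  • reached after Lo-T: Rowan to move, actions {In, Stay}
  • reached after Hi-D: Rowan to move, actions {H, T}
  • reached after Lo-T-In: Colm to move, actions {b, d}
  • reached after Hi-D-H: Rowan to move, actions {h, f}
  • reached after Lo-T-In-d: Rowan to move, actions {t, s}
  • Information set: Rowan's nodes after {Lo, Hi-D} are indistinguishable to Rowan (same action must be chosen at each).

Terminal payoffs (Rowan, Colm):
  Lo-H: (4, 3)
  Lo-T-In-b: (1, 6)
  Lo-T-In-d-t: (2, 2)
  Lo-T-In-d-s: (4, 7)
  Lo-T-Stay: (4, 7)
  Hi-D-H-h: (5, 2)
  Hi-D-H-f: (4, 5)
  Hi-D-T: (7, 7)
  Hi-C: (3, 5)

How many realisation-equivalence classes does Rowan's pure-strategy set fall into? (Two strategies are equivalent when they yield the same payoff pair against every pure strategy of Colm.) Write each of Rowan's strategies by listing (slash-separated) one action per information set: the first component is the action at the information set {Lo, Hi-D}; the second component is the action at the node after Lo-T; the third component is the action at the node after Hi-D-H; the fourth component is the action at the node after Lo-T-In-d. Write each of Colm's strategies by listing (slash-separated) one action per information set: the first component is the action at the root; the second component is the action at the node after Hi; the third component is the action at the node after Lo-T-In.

5

Rowan has 16 pure strategies: H/In/h/t, H/In/h/s, H/In/f/t, H/In/f/s, H/Stay/h/t, H/Stay/h/s, H/Stay/f/t, H/Stay/f/s, T/In/h/t, T/In/h/s, T/In/f/t, T/In/f/s, T/Stay/h/t, T/Stay/h/s, T/Stay/f/t, T/Stay/f/s. Columns: Lo/D/b, Lo/D/d, Lo/C/b, Lo/C/d, Hi/D/b, Hi/D/d, Hi/C/b, Hi/C/d.
{H/In/h/t, H/In/h/s, H/Stay/h/t, H/Stay/h/s} → row (4,3) (4,3) (4,3) (4,3) (5,2) (5,2) (3,5) (3,5)
{H/In/f/t, H/In/f/s, H/Stay/f/t, H/Stay/f/s} → row (4,3) (4,3) (4,3) (4,3) (4,5) (4,5) (3,5) (3,5)
{T/In/h/t, T/In/f/t} → row (1,6) (2,2) (1,6) (2,2) (7,7) (7,7) (3,5) (3,5)
{T/In/h/s, T/In/f/s} → row (1,6) (4,7) (1,6) (4,7) (7,7) (7,7) (3,5) (3,5)
{T/Stay/h/t, T/Stay/h/s, T/Stay/f/t, T/Stay/f/s} → row (4,7) (4,7) (4,7) (4,7) (7,7) (7,7) (3,5) (3,5)
That's 5 distinct rows out of 16 strategies.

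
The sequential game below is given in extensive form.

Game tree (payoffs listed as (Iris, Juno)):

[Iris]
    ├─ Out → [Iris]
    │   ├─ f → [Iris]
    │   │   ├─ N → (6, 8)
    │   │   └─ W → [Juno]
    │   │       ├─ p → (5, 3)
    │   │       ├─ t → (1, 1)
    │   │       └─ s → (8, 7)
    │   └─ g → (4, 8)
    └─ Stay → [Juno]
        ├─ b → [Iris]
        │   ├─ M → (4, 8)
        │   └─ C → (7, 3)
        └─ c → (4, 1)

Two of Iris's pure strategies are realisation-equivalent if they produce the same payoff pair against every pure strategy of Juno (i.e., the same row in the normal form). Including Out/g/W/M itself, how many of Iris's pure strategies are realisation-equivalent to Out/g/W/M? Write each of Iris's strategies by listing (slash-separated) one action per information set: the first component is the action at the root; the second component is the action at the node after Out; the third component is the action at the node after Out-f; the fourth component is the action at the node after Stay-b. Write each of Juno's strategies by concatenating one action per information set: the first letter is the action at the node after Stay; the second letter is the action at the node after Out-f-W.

Row for Out/g/W/M (columns bp, bt, bs, cp, ct, cs): (4,8) (4,8) (4,8) (4,8) (4,8) (4,8).
Under Out/g/W/M, Iris's choice at the node after Out-f and at the node after Stay-b can never be reached regardless of what Juno does, so varying those choices leaves every outcome unchanged.
Holding the reachable choices fixed and varying the unreachable ones freely already gives 2 × 2 = 4 equivalent strategies.
No other strategy reproduces this row, so those 4 are the full class: Out/g/N/M, Out/g/N/C, Out/g/W/M, Out/g/W/C.

4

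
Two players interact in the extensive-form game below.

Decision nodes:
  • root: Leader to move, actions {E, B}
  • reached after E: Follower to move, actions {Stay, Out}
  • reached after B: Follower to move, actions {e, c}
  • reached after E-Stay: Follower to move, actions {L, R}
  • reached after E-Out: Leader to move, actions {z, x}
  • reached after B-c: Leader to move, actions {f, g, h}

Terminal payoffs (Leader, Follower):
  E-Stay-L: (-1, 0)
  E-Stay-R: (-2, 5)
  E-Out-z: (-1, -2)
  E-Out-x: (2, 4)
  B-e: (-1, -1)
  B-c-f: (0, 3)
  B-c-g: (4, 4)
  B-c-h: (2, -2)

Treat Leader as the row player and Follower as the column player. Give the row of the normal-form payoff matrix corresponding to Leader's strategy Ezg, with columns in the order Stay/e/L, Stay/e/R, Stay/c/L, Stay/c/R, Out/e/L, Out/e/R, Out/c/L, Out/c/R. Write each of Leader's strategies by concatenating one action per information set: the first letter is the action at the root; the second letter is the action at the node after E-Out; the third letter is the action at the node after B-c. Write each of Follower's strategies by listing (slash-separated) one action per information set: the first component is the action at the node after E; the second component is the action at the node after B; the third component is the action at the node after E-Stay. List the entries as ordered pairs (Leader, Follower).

vs Stay/e/L: Leader plays E → Follower plays Stay at [E] → Follower plays L at [E-Stay] → (-1, 0)
vs Stay/e/R: Leader plays E → Follower plays Stay at [E] → Follower plays R at [E-Stay] → (-2, 5)
vs Stay/c/L: Leader plays E → Follower plays Stay at [E] → Follower plays L at [E-Stay] → (-1, 0)
vs Stay/c/R: Leader plays E → Follower plays Stay at [E] → Follower plays R at [E-Stay] → (-2, 5)
vs Out/e/L: Leader plays E → Follower plays Out at [E] → Leader plays z at [E-Out] → (-1, -2)
vs Out/e/R: Leader plays E → Follower plays Out at [E] → Leader plays z at [E-Out] → (-1, -2)
vs Out/c/L: Leader plays E → Follower plays Out at [E] → Leader plays z at [E-Out] → (-1, -2)
vs Out/c/R: Leader plays E → Follower plays Out at [E] → Leader plays z at [E-Out] → (-1, -2)

(-1,0) (-2,5) (-1,0) (-2,5) (-1,-2) (-1,-2) (-1,-2) (-1,-2)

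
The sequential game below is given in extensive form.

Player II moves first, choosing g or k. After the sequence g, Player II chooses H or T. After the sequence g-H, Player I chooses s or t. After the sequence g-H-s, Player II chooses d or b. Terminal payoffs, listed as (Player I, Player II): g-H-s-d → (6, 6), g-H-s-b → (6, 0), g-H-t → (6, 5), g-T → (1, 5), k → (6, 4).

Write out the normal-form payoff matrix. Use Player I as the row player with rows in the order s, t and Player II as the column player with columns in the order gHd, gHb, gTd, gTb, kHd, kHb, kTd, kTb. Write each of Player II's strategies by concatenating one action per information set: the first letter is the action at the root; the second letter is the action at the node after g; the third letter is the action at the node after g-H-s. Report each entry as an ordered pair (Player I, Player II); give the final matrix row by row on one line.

s: (6,6) (6,0) (1,5) (1,5) (6,4) (6,4) (6,4) (6,4) | t: (6,5) (6,5) (1,5) (1,5) (6,4) (6,4) (6,4) (6,4)

          gHd      gHb      gTd      gTb      kHd      kHb      kTd      kTb
   s    (6,6)    (6,0)    (1,5)    (1,5)    (6,4)    (6,4)    (6,4)    (6,4)
   t    (6,5)    (6,5)    (1,5)    (1,5)    (6,4)    (6,4)    (6,4)    (6,4)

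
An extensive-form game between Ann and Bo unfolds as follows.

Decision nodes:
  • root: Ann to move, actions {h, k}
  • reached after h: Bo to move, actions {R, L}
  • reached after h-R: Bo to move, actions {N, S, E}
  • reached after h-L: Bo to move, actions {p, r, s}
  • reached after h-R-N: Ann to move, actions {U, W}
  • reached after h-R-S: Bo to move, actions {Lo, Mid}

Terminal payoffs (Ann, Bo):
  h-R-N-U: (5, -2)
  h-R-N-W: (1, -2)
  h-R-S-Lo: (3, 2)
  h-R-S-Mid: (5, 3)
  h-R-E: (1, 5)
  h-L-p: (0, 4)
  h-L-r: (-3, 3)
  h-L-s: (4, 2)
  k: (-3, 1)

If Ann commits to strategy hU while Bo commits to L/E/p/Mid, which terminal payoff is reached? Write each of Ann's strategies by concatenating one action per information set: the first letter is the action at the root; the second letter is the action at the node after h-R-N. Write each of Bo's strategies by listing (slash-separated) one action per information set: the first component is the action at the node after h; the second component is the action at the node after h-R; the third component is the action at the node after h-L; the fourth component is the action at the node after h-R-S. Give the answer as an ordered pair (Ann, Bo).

(0, 4)

Trace the play path from the root:
  Ann plays h
  Bo plays L at [h]
  Bo plays p at [h-L]
→ terminal payoff (0, 4).
(Ann's choice at the node after h-R-N is never reached on this path, so it doesn't affect the outcome.)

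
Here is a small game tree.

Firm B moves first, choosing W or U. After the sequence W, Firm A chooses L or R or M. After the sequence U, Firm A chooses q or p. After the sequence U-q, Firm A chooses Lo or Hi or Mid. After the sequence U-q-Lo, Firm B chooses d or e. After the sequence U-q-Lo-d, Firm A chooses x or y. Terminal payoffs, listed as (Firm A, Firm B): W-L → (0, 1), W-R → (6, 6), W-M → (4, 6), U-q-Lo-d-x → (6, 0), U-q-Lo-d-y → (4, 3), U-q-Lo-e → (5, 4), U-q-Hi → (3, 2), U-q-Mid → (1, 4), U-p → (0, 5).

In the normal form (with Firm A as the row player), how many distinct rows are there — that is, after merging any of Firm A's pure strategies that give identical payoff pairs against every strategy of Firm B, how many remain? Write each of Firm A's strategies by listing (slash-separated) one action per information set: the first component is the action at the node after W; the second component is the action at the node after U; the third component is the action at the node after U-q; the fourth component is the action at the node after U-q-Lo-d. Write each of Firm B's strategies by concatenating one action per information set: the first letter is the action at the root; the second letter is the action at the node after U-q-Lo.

Firm A has 36 pure strategies: L/q/Lo/x, L/q/Lo/y, L/q/Hi/x, L/q/Hi/y, L/q/Mid/x, L/q/Mid/y, L/p/Lo/x, L/p/Lo/y, L/p/Hi/x, L/p/Hi/y, L/p/Mid/x, L/p/Mid/y, R/q/Lo/x, R/q/Lo/y, R/q/Hi/x, R/q/Hi/y, R/q/Mid/x, R/q/Mid/y, R/p/Lo/x, R/p/Lo/y, R/p/Hi/x, R/p/Hi/y, R/p/Mid/x, R/p/Mid/y, M/q/Lo/x, M/q/Lo/y, M/q/Hi/x, M/q/Hi/y, M/q/Mid/x, M/q/Mid/y, M/p/Lo/x, M/p/Lo/y, M/p/Hi/x, M/p/Hi/y, M/p/Mid/x, M/p/Mid/y. Columns: Wd, We, Ud, Ue.
{L/q/Lo/x} → row (0,1) (0,1) (6,0) (5,4)
{L/q/Lo/y} → row (0,1) (0,1) (4,3) (5,4)
{L/q/Hi/x, L/q/Hi/y} → row (0,1) (0,1) (3,2) (3,2)
{L/q/Mid/x, L/q/Mid/y} → row (0,1) (0,1) (1,4) (1,4)
{L/p/Lo/x, L/p/Lo/y, L/p/Hi/x, L/p/Hi/y, L/p/Mid/x, L/p/Mid/y} → row (0,1) (0,1) (0,5) (0,5)
{R/q/Lo/x} → row (6,6) (6,6) (6,0) (5,4)
{R/q/Lo/y} → row (6,6) (6,6) (4,3) (5,4)
{R/q/Hi/x, R/q/Hi/y} → row (6,6) (6,6) (3,2) (3,2)
{R/q/Mid/x, R/q/Mid/y} → row (6,6) (6,6) (1,4) (1,4)
{R/p/Lo/x, R/p/Lo/y, R/p/Hi/x, R/p/Hi/y, R/p/Mid/x, R/p/Mid/y} → row (6,6) (6,6) (0,5) (0,5)
{M/q/Lo/x} → row (4,6) (4,6) (6,0) (5,4)
{M/q/Lo/y} → row (4,6) (4,6) (4,3) (5,4)
{M/q/Hi/x, M/q/Hi/y} → row (4,6) (4,6) (3,2) (3,2)
{M/q/Mid/x, M/q/Mid/y} → row (4,6) (4,6) (1,4) (1,4)
{M/p/Lo/x, M/p/Lo/y, M/p/Hi/x, M/p/Hi/y, M/p/Mid/x, M/p/Mid/y} → row (4,6) (4,6) (0,5) (0,5)
That's 15 distinct rows out of 36 strategies.

15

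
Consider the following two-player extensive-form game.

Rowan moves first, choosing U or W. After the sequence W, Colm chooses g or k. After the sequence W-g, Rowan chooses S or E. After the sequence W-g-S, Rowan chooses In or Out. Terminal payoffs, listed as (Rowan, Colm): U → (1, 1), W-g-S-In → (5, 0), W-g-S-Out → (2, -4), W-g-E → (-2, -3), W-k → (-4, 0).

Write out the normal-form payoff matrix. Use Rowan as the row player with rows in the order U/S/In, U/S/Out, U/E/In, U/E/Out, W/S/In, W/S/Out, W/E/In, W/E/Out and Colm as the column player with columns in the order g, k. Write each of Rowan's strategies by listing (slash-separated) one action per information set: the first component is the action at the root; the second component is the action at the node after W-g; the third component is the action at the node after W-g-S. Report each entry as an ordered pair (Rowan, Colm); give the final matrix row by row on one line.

U/S/In: (1,1) (1,1) | U/S/Out: (1,1) (1,1) | U/E/In: (1,1) (1,1) | U/E/Out: (1,1) (1,1) | W/S/In: (5,0) (-4,0) | W/S/Out: (2,-4) (-4,0) | W/E/In: (-2,-3) (-4,0) | W/E/Out: (-2,-3) (-4,0)

               g        k
 U/S/In    (1,1)    (1,1)
U/S/Out    (1,1)    (1,1)
 U/E/In    (1,1)    (1,1)
U/E/Out    (1,1)    (1,1)
 W/S/In    (5,0)   (-4,0)
W/S/Out   (2,-4)   (-4,0)
 W/E/In  (-2,-3)   (-4,0)
W/E/Out  (-2,-3)   (-4,0)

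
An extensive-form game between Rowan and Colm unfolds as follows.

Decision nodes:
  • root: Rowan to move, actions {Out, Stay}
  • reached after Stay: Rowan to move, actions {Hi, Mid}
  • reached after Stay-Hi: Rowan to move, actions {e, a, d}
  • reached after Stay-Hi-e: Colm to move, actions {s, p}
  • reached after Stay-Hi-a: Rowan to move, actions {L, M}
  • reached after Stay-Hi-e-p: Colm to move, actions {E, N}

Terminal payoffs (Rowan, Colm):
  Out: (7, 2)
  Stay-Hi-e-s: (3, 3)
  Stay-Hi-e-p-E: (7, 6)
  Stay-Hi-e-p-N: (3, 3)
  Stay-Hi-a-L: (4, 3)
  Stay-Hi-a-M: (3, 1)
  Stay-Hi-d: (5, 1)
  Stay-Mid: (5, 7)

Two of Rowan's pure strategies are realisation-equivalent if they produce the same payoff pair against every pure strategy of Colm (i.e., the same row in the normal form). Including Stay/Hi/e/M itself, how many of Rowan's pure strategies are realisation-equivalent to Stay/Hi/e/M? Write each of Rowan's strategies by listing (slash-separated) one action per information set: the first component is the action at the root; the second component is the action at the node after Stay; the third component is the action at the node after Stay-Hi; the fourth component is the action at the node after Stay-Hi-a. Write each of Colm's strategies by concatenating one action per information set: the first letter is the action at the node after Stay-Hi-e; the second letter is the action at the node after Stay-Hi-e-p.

Row for Stay/Hi/e/M (columns sE, sN, pE, pN): (3,3) (3,3) (7,6) (3,3).
Under Stay/Hi/e/M, Rowan's choice at the node after Stay-Hi-a can never be reached regardless of what Colm does, so varying those choices leaves every outcome unchanged.
Holding the reachable choices fixed and varying the unreachable one freely already gives 2 equivalent strategies.
No other strategy reproduces this row, so those 2 are the full class: Stay/Hi/e/L, Stay/Hi/e/M.

2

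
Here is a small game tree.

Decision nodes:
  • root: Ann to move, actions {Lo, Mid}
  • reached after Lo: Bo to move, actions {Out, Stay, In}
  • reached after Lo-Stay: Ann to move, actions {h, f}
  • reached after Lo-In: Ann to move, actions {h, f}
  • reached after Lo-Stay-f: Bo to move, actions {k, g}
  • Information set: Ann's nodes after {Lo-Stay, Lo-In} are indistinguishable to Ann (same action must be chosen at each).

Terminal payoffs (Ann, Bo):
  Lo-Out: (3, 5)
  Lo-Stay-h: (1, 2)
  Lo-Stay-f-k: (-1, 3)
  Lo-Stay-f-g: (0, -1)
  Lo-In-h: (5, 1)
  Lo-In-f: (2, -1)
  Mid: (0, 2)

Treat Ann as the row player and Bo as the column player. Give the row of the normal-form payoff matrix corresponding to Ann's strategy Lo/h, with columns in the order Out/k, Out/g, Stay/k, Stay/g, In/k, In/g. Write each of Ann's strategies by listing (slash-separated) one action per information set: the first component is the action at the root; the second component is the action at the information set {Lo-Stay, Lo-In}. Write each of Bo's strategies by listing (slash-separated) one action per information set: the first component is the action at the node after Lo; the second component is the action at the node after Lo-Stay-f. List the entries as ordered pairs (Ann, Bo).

(3,5) (3,5) (1,2) (1,2) (5,1) (5,1)

vs Out/k: Ann plays Lo → Bo plays Out at [Lo] → (3, 5)
vs Out/g: Ann plays Lo → Bo plays Out at [Lo] → (3, 5)
vs Stay/k: Ann plays Lo → Bo plays Stay at [Lo] → Ann plays h at [Lo-Stay] → (1, 2)
vs Stay/g: Ann plays Lo → Bo plays Stay at [Lo] → Ann plays h at [Lo-Stay] → (1, 2)
vs In/k: Ann plays Lo → Bo plays In at [Lo] → Ann plays h at [Lo-In] → (5, 1)
vs In/g: Ann plays Lo → Bo plays In at [Lo] → Ann plays h at [Lo-In] → (5, 1)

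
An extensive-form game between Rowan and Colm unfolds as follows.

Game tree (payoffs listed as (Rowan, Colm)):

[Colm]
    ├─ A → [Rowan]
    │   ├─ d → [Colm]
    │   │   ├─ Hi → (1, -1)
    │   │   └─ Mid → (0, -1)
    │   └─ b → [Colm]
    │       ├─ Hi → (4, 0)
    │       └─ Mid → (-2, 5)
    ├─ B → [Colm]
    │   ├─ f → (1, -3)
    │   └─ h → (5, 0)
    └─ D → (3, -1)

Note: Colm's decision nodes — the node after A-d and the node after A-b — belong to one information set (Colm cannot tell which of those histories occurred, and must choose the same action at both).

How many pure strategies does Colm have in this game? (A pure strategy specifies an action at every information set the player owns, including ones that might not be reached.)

12

Colm owns the root with actions {A, B, D} — three choices.
Colm owns the node after B with actions {f, h} — two choices.
Colm owns the information set {A-d, A-b} with actions {Hi, Mid} — two choices.
A pure strategy fixes one action at each information set independently, so the count is the product 3 × 2 × 2 = 12.
(For reference, Rowan has 2 pure strategies, giving a 12×2 normal-form matrix.)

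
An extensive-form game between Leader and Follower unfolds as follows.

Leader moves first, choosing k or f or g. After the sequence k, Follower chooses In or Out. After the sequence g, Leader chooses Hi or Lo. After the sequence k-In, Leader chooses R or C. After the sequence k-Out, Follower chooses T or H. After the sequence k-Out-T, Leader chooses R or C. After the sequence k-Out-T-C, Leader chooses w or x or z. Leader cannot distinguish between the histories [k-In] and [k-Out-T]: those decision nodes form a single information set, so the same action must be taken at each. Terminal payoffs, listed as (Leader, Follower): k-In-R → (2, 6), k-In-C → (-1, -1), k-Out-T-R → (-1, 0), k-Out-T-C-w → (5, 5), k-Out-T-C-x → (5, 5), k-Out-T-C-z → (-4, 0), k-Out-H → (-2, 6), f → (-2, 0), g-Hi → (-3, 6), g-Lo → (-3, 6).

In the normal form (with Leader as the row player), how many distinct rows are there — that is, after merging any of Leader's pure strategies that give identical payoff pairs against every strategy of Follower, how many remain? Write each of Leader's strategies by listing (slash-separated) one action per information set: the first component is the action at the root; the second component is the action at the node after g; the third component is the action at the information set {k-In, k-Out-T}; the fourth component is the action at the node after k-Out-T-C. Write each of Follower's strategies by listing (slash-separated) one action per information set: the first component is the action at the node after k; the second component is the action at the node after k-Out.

Leader has 36 pure strategies: k/Hi/R/w, k/Hi/R/x, k/Hi/R/z, k/Hi/C/w, k/Hi/C/x, k/Hi/C/z, k/Lo/R/w, k/Lo/R/x, k/Lo/R/z, k/Lo/C/w, k/Lo/C/x, k/Lo/C/z, f/Hi/R/w, f/Hi/R/x, f/Hi/R/z, f/Hi/C/w, f/Hi/C/x, f/Hi/C/z, f/Lo/R/w, f/Lo/R/x, f/Lo/R/z, f/Lo/C/w, f/Lo/C/x, f/Lo/C/z, g/Hi/R/w, g/Hi/R/x, g/Hi/R/z, g/Hi/C/w, g/Hi/C/x, g/Hi/C/z, g/Lo/R/w, g/Lo/R/x, g/Lo/R/z, g/Lo/C/w, g/Lo/C/x, g/Lo/C/z. Columns: In/T, In/H, Out/T, Out/H.
{k/Hi/R/w, k/Hi/R/x, k/Hi/R/z, k/Lo/R/w, k/Lo/R/x, k/Lo/R/z} → row (2,6) (2,6) (-1,0) (-2,6)
{k/Hi/C/w, k/Hi/C/x, k/Lo/C/w, k/Lo/C/x} → row (-1,-1) (-1,-1) (5,5) (-2,6)
{k/Hi/C/z, k/Lo/C/z} → row (-1,-1) (-1,-1) (-4,0) (-2,6)
{f/Hi/R/w, f/Hi/R/x, f/Hi/R/z, f/Hi/C/w, f/Hi/C/x, f/Hi/C/z, f/Lo/R/w, f/Lo/R/x, f/Lo/R/z, f/Lo/C/w, f/Lo/C/x, f/Lo/C/z} → row (-2,0) (-2,0) (-2,0) (-2,0)
{g/Hi/R/w, g/Hi/R/x, g/Hi/R/z, g/Hi/C/w, g/Hi/C/x, g/Hi/C/z, g/Lo/R/w, g/Lo/R/x, g/Lo/R/z, g/Lo/C/w, g/Lo/C/x, g/Lo/C/z} → row (-3,6) (-3,6) (-3,6) (-3,6)
That's 5 distinct rows out of 36 strategies.

5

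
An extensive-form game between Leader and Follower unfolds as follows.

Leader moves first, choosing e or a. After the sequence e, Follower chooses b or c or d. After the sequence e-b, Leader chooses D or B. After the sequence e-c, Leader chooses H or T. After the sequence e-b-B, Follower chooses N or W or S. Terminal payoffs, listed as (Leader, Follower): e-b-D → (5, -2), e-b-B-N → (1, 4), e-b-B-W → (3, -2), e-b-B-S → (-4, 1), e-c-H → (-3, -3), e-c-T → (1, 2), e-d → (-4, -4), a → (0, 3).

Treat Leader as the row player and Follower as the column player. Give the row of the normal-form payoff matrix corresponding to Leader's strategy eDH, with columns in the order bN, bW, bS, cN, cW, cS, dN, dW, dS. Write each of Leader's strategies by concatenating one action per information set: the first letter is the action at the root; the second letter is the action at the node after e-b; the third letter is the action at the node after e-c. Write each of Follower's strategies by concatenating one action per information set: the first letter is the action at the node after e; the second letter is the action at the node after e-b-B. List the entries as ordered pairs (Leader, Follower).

(5,-2) (5,-2) (5,-2) (-3,-3) (-3,-3) (-3,-3) (-4,-4) (-4,-4) (-4,-4)

vs bN: Leader plays e → Follower plays b at [e] → Leader plays D at [e-b] → (5, -2)
vs bW: Leader plays e → Follower plays b at [e] → Leader plays D at [e-b] → (5, -2)
vs bS: Leader plays e → Follower plays b at [e] → Leader plays D at [e-b] → (5, -2)
vs cN: Leader plays e → Follower plays c at [e] → Leader plays H at [e-c] → (-3, -3)
vs cW: Leader plays e → Follower plays c at [e] → Leader plays H at [e-c] → (-3, -3)
vs cS: Leader plays e → Follower plays c at [e] → Leader plays H at [e-c] → (-3, -3)
vs dN: Leader plays e → Follower plays d at [e] → (-4, -4)
vs dW: Leader plays e → Follower plays d at [e] → (-4, -4)
vs dS: Leader plays e → Follower plays d at [e] → (-4, -4)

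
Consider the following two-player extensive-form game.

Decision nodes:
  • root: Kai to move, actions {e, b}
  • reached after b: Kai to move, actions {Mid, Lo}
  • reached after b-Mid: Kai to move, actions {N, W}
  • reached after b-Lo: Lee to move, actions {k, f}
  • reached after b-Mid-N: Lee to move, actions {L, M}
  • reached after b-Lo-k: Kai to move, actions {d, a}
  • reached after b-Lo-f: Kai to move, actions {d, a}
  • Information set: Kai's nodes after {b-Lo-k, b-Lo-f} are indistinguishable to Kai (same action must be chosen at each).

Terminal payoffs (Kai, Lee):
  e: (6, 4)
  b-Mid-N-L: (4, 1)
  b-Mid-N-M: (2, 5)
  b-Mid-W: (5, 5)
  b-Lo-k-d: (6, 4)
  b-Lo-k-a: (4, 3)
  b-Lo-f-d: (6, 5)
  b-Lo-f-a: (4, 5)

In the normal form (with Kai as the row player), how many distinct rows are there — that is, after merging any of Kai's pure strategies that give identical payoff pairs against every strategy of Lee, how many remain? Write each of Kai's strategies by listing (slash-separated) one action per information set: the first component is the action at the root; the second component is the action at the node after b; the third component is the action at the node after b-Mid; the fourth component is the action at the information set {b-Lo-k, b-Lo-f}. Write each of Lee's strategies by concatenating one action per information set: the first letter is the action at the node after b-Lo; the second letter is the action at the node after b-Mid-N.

Kai has 16 pure strategies: e/Mid/N/d, e/Mid/N/a, e/Mid/W/d, e/Mid/W/a, e/Lo/N/d, e/Lo/N/a, e/Lo/W/d, e/Lo/W/a, b/Mid/N/d, b/Mid/N/a, b/Mid/W/d, b/Mid/W/a, b/Lo/N/d, b/Lo/N/a, b/Lo/W/d, b/Lo/W/a. Columns: kL, kM, fL, fM.
{e/Mid/N/d, e/Mid/N/a, e/Mid/W/d, e/Mid/W/a, e/Lo/N/d, e/Lo/N/a, e/Lo/W/d, e/Lo/W/a} → row (6,4) (6,4) (6,4) (6,4)
{b/Mid/N/d, b/Mid/N/a} → row (4,1) (2,5) (4,1) (2,5)
{b/Mid/W/d, b/Mid/W/a} → row (5,5) (5,5) (5,5) (5,5)
{b/Lo/N/d, b/Lo/W/d} → row (6,4) (6,4) (6,5) (6,5)
{b/Lo/N/a, b/Lo/W/a} → row (4,3) (4,3) (4,5) (4,5)
That's 5 distinct rows out of 16 strategies.

5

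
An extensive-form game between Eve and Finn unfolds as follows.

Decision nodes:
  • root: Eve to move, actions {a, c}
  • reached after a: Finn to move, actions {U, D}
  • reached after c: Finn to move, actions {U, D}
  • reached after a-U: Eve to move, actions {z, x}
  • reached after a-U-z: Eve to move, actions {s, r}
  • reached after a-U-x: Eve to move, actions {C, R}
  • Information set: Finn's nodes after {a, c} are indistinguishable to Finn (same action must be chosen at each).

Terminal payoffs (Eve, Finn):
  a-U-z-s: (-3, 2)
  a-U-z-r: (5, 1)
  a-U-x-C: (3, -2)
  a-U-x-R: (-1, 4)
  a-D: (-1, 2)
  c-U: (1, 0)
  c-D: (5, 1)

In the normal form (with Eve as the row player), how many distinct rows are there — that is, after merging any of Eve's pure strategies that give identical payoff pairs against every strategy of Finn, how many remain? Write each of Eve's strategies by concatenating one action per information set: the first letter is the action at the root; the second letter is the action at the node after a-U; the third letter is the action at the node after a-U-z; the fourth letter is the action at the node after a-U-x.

Eve has 16 pure strategies: azsC, azsR, azrC, azrR, axsC, axsR, axrC, axrR, czsC, czsR, czrC, czrR, cxsC, cxsR, cxrC, cxrR. Columns: U, D.
{azsC, azsR} → row (-3,2) (-1,2)
{azrC, azrR} → row (5,1) (-1,2)
{axsC, axrC} → row (3,-2) (-1,2)
{axsR, axrR} → row (-1,4) (-1,2)
{czsC, czsR, czrC, czrR, cxsC, cxsR, cxrC, cxrR} → row (1,0) (5,1)
That's 5 distinct rows out of 16 strategies.

5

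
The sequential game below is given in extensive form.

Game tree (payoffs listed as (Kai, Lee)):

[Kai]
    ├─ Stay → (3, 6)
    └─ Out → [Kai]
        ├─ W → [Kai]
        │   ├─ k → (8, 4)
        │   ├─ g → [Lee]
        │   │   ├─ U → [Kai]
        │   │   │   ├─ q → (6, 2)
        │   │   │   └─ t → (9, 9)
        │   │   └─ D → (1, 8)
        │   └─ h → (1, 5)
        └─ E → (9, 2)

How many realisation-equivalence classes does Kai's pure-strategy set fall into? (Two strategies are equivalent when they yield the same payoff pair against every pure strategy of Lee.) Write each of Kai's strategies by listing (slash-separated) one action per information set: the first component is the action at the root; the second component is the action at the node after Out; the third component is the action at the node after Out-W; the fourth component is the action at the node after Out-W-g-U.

Kai has 24 pure strategies: Stay/W/k/q, Stay/W/k/t, Stay/W/g/q, Stay/W/g/t, Stay/W/h/q, Stay/W/h/t, Stay/E/k/q, Stay/E/k/t, Stay/E/g/q, Stay/E/g/t, Stay/E/h/q, Stay/E/h/t, Out/W/k/q, Out/W/k/t, Out/W/g/q, Out/W/g/t, Out/W/h/q, Out/W/h/t, Out/E/k/q, Out/E/k/t, Out/E/g/q, Out/E/g/t, Out/E/h/q, Out/E/h/t. Columns: U, D.
{Stay/W/k/q, Stay/W/k/t, Stay/W/g/q, Stay/W/g/t, Stay/W/h/q, Stay/W/h/t, Stay/E/k/q, Stay/E/k/t, Stay/E/g/q, Stay/E/g/t, Stay/E/h/q, Stay/E/h/t} → row (3,6) (3,6)
{Out/W/k/q, Out/W/k/t} → row (8,4) (8,4)
{Out/W/g/q} → row (6,2) (1,8)
{Out/W/g/t} → row (9,9) (1,8)
{Out/W/h/q, Out/W/h/t} → row (1,5) (1,5)
{Out/E/k/q, Out/E/k/t, Out/E/g/q, Out/E/g/t, Out/E/h/q, Out/E/h/t} → row (9,2) (9,2)
That's 6 distinct rows out of 24 strategies.

6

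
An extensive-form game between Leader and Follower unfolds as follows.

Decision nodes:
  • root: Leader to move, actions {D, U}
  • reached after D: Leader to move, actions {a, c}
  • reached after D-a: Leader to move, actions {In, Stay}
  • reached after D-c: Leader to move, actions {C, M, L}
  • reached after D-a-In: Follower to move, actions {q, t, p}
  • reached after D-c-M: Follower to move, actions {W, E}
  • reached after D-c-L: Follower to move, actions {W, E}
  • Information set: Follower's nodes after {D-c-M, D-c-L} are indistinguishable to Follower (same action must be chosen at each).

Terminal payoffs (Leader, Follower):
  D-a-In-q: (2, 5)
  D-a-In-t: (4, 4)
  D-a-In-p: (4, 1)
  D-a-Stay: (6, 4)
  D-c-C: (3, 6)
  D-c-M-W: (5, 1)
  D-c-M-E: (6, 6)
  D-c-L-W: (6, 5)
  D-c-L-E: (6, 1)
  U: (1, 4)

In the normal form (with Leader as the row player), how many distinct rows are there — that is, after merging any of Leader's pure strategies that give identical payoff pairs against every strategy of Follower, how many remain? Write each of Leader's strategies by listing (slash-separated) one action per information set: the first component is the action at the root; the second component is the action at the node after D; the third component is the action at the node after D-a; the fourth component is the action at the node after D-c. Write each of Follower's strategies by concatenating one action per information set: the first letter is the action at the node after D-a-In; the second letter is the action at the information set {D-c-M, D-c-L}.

6

Leader has 24 pure strategies: D/a/In/C, D/a/In/M, D/a/In/L, D/a/Stay/C, D/a/Stay/M, D/a/Stay/L, D/c/In/C, D/c/In/M, D/c/In/L, D/c/Stay/C, D/c/Stay/M, D/c/Stay/L, U/a/In/C, U/a/In/M, U/a/In/L, U/a/Stay/C, U/a/Stay/M, U/a/Stay/L, U/c/In/C, U/c/In/M, U/c/In/L, U/c/Stay/C, U/c/Stay/M, U/c/Stay/L. Columns: qW, qE, tW, tE, pW, pE.
{D/a/In/C, D/a/In/M, D/a/In/L} → row (2,5) (2,5) (4,4) (4,4) (4,1) (4,1)
{D/a/Stay/C, D/a/Stay/M, D/a/Stay/L} → row (6,4) (6,4) (6,4) (6,4) (6,4) (6,4)
{D/c/In/C, D/c/Stay/C} → row (3,6) (3,6) (3,6) (3,6) (3,6) (3,6)
{D/c/In/M, D/c/Stay/M} → row (5,1) (6,6) (5,1) (6,6) (5,1) (6,6)
{D/c/In/L, D/c/Stay/L} → row (6,5) (6,1) (6,5) (6,1) (6,5) (6,1)
{U/a/In/C, U/a/In/M, U/a/In/L, U/a/Stay/C, U/a/Stay/M, U/a/Stay/L, U/c/In/C, U/c/In/M, U/c/In/L, U/c/Stay/C, U/c/Stay/M, U/c/Stay/L} → row (1,4) (1,4) (1,4) (1,4) (1,4) (1,4)
That's 6 distinct rows out of 24 strategies.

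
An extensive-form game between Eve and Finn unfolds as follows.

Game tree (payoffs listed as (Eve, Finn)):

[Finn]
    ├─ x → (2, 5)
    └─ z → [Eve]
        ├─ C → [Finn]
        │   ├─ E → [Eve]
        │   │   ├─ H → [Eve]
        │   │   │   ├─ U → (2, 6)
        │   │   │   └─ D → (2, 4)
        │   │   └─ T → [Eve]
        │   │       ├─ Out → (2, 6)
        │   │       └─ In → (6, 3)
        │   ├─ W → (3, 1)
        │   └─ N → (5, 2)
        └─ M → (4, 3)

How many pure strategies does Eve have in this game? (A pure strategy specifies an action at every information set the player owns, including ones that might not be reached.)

Eve owns the node after z with actions {C, M} — two choices.
Eve owns the node after z-C-E with actions {H, T} — two choices.
Eve owns the node after z-C-E-H with actions {U, D} — two choices.
Eve owns the node after z-C-E-T with actions {Out, In} — two choices.
A pure strategy fixes one action at each information set independently, so the count is the product 2 × 2 × 2 × 2 = 16.
(For reference, Finn has 6 pure strategies, giving a 16×6 normal-form matrix.)

16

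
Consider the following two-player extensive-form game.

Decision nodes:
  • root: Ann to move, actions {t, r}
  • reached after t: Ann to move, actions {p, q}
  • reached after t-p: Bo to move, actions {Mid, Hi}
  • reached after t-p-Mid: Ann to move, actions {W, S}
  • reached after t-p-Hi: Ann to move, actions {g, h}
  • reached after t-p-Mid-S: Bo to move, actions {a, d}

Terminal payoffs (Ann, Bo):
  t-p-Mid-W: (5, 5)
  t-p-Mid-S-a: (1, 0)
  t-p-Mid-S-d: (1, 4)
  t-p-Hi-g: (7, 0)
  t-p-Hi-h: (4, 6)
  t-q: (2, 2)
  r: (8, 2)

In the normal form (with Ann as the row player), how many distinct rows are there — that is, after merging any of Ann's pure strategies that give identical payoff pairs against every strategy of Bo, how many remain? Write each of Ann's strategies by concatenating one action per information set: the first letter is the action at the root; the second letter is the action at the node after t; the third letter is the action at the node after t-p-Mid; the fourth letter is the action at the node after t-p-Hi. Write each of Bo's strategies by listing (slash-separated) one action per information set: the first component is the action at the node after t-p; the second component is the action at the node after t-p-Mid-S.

6

Ann has 16 pure strategies: tpWg, tpWh, tpSg, tpSh, tqWg, tqWh, tqSg, tqSh, rpWg, rpWh, rpSg, rpSh, rqWg, rqWh, rqSg, rqSh. Columns: Mid/a, Mid/d, Hi/a, Hi/d.
{tpWg} → row (5,5) (5,5) (7,0) (7,0)
{tpWh} → row (5,5) (5,5) (4,6) (4,6)
{tpSg} → row (1,0) (1,4) (7,0) (7,0)
{tpSh} → row (1,0) (1,4) (4,6) (4,6)
{tqWg, tqWh, tqSg, tqSh} → row (2,2) (2,2) (2,2) (2,2)
{rpWg, rpWh, rpSg, rpSh, rqWg, rqWh, rqSg, rqSh} → row (8,2) (8,2) (8,2) (8,2)
That's 6 distinct rows out of 16 strategies.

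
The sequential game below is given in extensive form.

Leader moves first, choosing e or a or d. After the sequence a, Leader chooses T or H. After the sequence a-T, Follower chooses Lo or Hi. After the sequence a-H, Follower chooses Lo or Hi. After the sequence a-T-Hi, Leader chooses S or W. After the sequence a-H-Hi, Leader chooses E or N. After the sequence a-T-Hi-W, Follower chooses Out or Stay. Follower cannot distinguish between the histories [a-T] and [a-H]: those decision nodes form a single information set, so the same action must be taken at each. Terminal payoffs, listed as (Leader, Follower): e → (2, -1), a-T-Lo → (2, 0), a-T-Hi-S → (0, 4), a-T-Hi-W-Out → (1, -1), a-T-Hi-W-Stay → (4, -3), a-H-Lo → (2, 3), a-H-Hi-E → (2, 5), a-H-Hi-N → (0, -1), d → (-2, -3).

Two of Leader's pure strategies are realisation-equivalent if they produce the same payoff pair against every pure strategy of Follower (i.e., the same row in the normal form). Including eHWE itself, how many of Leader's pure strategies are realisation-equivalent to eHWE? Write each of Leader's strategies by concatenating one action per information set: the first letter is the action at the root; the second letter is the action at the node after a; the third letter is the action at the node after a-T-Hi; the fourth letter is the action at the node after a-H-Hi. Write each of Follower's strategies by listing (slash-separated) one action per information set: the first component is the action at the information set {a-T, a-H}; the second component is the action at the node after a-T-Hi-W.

Row for eHWE (columns Lo/Out, Lo/Stay, Hi/Out, Hi/Stay): (2,-1) (2,-1) (2,-1) (2,-1).
Under eHWE, Leader's choice at the node after a and at the node after a-T-Hi and at the node after a-H-Hi can never be reached regardless of what Follower does, so varying those choices leaves every outcome unchanged.
Holding the reachable choices fixed and varying the unreachable ones freely already gives 2 × 2 × 2 = 8 equivalent strategies.
No other strategy reproduces this row, so those 8 are the full class: eTSE, eTSN, eTWE, eTWN, eHSE, eHSN, eHWE, eHWN.

8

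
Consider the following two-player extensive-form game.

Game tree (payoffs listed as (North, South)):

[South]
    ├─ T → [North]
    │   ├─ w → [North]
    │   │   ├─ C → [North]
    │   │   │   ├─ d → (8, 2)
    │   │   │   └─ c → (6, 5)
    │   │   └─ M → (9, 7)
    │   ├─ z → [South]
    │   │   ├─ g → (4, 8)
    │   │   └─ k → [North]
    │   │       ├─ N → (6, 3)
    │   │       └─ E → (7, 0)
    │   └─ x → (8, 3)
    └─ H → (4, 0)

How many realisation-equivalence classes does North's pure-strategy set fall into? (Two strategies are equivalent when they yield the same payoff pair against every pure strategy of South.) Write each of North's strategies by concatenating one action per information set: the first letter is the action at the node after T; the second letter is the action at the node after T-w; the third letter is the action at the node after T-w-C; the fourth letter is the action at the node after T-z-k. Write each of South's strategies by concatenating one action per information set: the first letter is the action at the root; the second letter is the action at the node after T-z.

North has 24 pure strategies: wCdN, wCdE, wCcN, wCcE, wMdN, wMdE, wMcN, wMcE, zCdN, zCdE, zCcN, zCcE, zMdN, zMdE, zMcN, zMcE, xCdN, xCdE, xCcN, xCcE, xMdN, xMdE, xMcN, xMcE. Columns: Tg, Tk, Hg, Hk.
{wCdN, wCdE} → row (8,2) (8,2) (4,0) (4,0)
{wCcN, wCcE} → row (6,5) (6,5) (4,0) (4,0)
{wMdN, wMdE, wMcN, wMcE} → row (9,7) (9,7) (4,0) (4,0)
{zCdN, zCcN, zMdN, zMcN} → row (4,8) (6,3) (4,0) (4,0)
{zCdE, zCcE, zMdE, zMcE} → row (4,8) (7,0) (4,0) (4,0)
{xCdN, xCdE, xCcN, xCcE, xMdN, xMdE, xMcN, xMcE} → row (8,3) (8,3) (4,0) (4,0)
That's 6 distinct rows out of 24 strategies.

6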